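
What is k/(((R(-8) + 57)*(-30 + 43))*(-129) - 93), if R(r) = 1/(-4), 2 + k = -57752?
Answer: 231016/381051 ≈ 0.60626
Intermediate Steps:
k = -57754 (k = -2 - 57752 = -57754)
R(r) = -¼
k/(((R(-8) + 57)*(-30 + 43))*(-129) - 93) = -57754/(((-¼ + 57)*(-30 + 43))*(-129) - 93) = -57754/(((227/4)*13)*(-129) - 93) = -57754/((2951/4)*(-129) - 93) = -57754/(-380679/4 - 93) = -57754/(-381051/4) = -57754*(-4/381051) = 231016/381051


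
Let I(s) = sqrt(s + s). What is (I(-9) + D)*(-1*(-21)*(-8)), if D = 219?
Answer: -36792 - 504*I*sqrt(2) ≈ -36792.0 - 712.76*I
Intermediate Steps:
I(s) = sqrt(2)*sqrt(s) (I(s) = sqrt(2*s) = sqrt(2)*sqrt(s))
(I(-9) + D)*(-1*(-21)*(-8)) = (sqrt(2)*sqrt(-9) + 219)*(-1*(-21)*(-8)) = (sqrt(2)*(3*I) + 219)*(21*(-8)) = (3*I*sqrt(2) + 219)*(-168) = (219 + 3*I*sqrt(2))*(-168) = -36792 - 504*I*sqrt(2)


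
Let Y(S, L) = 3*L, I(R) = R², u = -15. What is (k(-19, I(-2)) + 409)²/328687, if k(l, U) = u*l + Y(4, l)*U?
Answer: 217156/328687 ≈ 0.66068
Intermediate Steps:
k(l, U) = -15*l + 3*U*l (k(l, U) = -15*l + (3*l)*U = -15*l + 3*U*l)
(k(-19, I(-2)) + 409)²/328687 = (3*(-19)*(-5 + (-2)²) + 409)²/328687 = (3*(-19)*(-5 + 4) + 409)²*(1/328687) = (3*(-19)*(-1) + 409)²*(1/328687) = (57 + 409)²*(1/328687) = 466²*(1/328687) = 217156*(1/328687) = 217156/328687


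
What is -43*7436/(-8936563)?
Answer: 319748/8936563 ≈ 0.035780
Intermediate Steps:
-43*7436/(-8936563) = -319748*(-1/8936563) = 319748/8936563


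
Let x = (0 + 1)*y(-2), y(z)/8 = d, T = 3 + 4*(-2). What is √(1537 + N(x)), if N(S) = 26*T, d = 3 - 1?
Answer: √1407 ≈ 37.510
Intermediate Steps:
d = 2
T = -5 (T = 3 - 8 = -5)
y(z) = 16 (y(z) = 8*2 = 16)
x = 16 (x = (0 + 1)*16 = 1*16 = 16)
N(S) = -130 (N(S) = 26*(-5) = -130)
√(1537 + N(x)) = √(1537 - 130) = √1407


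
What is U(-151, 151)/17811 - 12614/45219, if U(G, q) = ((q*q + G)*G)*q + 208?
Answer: -7784411817584/268465203 ≈ -28996.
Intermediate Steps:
U(G, q) = 208 + G*q*(G + q**2) (U(G, q) = ((q**2 + G)*G)*q + 208 = ((G + q**2)*G)*q + 208 = (G*(G + q**2))*q + 208 = G*q*(G + q**2) + 208 = 208 + G*q*(G + q**2))
U(-151, 151)/17811 - 12614/45219 = (208 - 151*151**3 + 151*(-151)**2)/17811 - 12614/45219 = (208 - 151*3442951 + 151*22801)*(1/17811) - 12614*1/45219 = (208 - 519885601 + 3442951)*(1/17811) - 12614/45219 = -516442442*1/17811 - 12614/45219 = -516442442/17811 - 12614/45219 = -7784411817584/268465203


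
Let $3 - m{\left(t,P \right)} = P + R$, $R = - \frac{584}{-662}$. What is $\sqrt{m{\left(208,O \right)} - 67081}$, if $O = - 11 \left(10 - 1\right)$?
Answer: $\frac{i \sqrt{7338382871}}{331} \approx 258.8 i$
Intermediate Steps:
$R = \frac{292}{331}$ ($R = \left(-584\right) \left(- \frac{1}{662}\right) = \frac{292}{331} \approx 0.88218$)
$O = -99$ ($O = \left(-11\right) 9 = -99$)
$m{\left(t,P \right)} = \frac{701}{331} - P$ ($m{\left(t,P \right)} = 3 - \left(P + \frac{292}{331}\right) = 3 - \left(\frac{292}{331} + P\right) = \frac{701}{331} - P$)
$\sqrt{m{\left(208,O \right)} - 67081} = \sqrt{\left(\frac{701}{331} - -99\right) - 67081} = \sqrt{\left(\frac{701}{331} + 99\right) - 67081} = \sqrt{\frac{33470}{331} - 67081} = \sqrt{- \frac{22170341}{331}} = \frac{i \sqrt{7338382871}}{331}$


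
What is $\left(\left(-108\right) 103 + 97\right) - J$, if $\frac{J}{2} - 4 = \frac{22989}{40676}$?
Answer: $- \frac{224452819}{20338} \approx -11036.0$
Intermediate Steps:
$J = \frac{185693}{20338}$ ($J = 8 + 2 \cdot \frac{22989}{40676} = 8 + \frac{22989}{20338} = \frac{185693}{20338} \approx 9.1303$)
$\left(\left(-108\right) 103 + 97\right) - J = \left(\left(-108\right) 103 + 97\right) - \frac{185693}{20338} = \left(-11124 + 97\right) - \frac{185693}{20338} = -11027 - \frac{185693}{20338} = - \frac{224452819}{20338}$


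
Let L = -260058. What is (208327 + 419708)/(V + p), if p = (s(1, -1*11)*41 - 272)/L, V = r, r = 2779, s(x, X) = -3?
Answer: 163325526030/722701577 ≈ 225.99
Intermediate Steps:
V = 2779
p = 395/260058 (p = (-3*41 - 272)/(-260058) = (-123 - 272)*(-1/260058) = -395*(-1/260058) = 395/260058 ≈ 0.0015189)
(208327 + 419708)/(V + p) = (208327 + 419708)/(2779 + 395/260058) = 628035/(722701577/260058) = 628035*(260058/722701577) = 163325526030/722701577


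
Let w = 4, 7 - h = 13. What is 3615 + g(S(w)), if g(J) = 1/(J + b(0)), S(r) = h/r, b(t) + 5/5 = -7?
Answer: 68683/19 ≈ 3614.9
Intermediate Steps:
h = -6 (h = 7 - 1*13 = 7 - 13 = -6)
b(t) = -8 (b(t) = -1 - 7 = -8)
S(r) = -6/r
g(J) = 1/(-8 + J) (g(J) = 1/(J - 8) = 1/(-8 + J))
3615 + g(S(w)) = 3615 + 1/(-8 - 6/4) = 3615 + 1/(-8 - 6*¼) = 3615 + 1/(-8 - 3/2) = 3615 + 1/(-19/2) = 3615 - 2/19 = 68683/19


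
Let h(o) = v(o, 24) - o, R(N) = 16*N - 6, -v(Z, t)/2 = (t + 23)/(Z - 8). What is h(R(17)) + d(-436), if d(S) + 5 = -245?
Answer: -66611/129 ≈ -516.36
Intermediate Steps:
v(Z, t) = -2*(23 + t)/(-8 + Z) (v(Z, t) = -2*(t + 23)/(Z - 8) = -2*(23 + t)/(-8 + Z))
R(N) = -6 + 16*N
d(S) = -250 (d(S) = -5 - 245 = -250)
h(o) = -o - 94/(-8 + o) (h(o) = 2*(-23 - 1*24)/(-8 + o) - o = 2*(-23 - 24)/(-8 + o) - o = 2*(-47)/(-8 + o) - o = -94/(-8 + o) - o = -o - 94/(-8 + o))
h(R(17)) + d(-436) = (-94 - (-6 + 16*17)*(-8 + (-6 + 16*17)))/(-8 + (-6 + 16*17)) - 250 = (-94 - (-6 + 272)*(-8 + (-6 + 272)))/(-8 + (-6 + 272)) - 250 = (-94 - 1*266*(-8 + 266))/(-8 + 266) - 250 = (-94 - 1*266*258)/258 - 250 = (-94 - 68628)/258 - 250 = (1/258)*(-68722) - 250 = -34361/129 - 250 = -66611/129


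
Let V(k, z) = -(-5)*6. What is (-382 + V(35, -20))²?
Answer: 123904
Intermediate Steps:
V(k, z) = 30 (V(k, z) = -1*(-30) = 30)
(-382 + V(35, -20))² = (-382 + 30)² = (-352)² = 123904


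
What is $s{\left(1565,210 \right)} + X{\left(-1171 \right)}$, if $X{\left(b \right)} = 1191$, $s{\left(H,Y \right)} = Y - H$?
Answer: $-164$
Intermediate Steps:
$s{\left(1565,210 \right)} + X{\left(-1171 \right)} = \left(210 - 1565\right) + 1191 = -1355 + 1191 = -164$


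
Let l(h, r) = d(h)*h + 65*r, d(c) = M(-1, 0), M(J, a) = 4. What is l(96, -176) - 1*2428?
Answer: -13484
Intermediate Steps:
d(c) = 4
l(h, r) = 4*h + 65*r
l(96, -176) - 1*2428 = (4*96 + 65*(-176)) - 1*2428 = (384 - 11440) - 2428 = -11056 - 2428 = -13484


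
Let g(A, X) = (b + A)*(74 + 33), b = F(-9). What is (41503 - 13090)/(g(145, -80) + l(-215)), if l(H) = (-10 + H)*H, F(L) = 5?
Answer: 9471/21475 ≈ 0.44102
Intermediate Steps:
b = 5
g(A, X) = 535 + 107*A (g(A, X) = (5 + A)*(74 + 33) = (5 + A)*107 = 535 + 107*A)
l(H) = H*(-10 + H)
(41503 - 13090)/(g(145, -80) + l(-215)) = (41503 - 13090)/((535 + 107*145) - 215*(-10 - 215)) = 28413/((535 + 15515) - 215*(-225)) = 28413/(16050 + 48375) = 28413/64425 = 28413*(1/64425) = 9471/21475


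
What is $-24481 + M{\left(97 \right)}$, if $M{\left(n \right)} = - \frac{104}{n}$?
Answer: $- \frac{2374761}{97} \approx -24482.0$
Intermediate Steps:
$-24481 + M{\left(97 \right)} = -24481 - \frac{104}{97} = - \frac{2374761}{97}$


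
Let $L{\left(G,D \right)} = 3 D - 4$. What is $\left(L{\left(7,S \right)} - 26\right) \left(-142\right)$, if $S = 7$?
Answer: $1278$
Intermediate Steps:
$L{\left(G,D \right)} = -4 + 3 D$
$\left(L{\left(7,S \right)} - 26\right) \left(-142\right) = \left(\left(-4 + 3 \cdot 7\right) - 26\right) \left(-142\right) = \left(\left(-4 + 21\right) - 26\right) \left(-142\right) = \left(17 - 26\right) \left(-142\right) = \left(-9\right) \left(-142\right) = 1278$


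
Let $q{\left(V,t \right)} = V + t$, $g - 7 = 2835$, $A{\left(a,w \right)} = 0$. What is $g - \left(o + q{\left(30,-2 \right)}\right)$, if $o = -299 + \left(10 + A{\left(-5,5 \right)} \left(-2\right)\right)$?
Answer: $3103$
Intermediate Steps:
$g = 2842$ ($g = 7 + 2835 = 2842$)
$o = -289$ ($o = -299 + \left(10 + 0 \left(-2\right)\right) = -299 + \left(10 + 0\right) = -299 + 10 = -289$)
$g - \left(o + q{\left(30,-2 \right)}\right) = 2842 - \left(-289 + \left(30 - 2\right)\right) = 2842 - \left(-289 + 28\right) = 2842 - -261 = 2842 + 261 = 3103$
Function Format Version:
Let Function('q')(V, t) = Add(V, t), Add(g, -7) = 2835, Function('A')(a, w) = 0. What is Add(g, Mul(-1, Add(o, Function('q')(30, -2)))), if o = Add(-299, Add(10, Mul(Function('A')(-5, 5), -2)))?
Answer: 3103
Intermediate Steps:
g = 2842 (g = Add(7, 2835) = 2842)
o = -289 (o = Add(-299, Add(10, Mul(0, -2))) = Add(-299, Add(10, 0)) = Add(-299, 10) = -289)
Add(g, Mul(-1, Add(o, Function('q')(30, -2)))) = Add(2842, Mul(-1, Add(-289, Add(30, -2)))) = Add(2842, Mul(-1, Add(-289, 28))) = Add(2842, Mul(-1, -261)) = Add(2842, 261) = 3103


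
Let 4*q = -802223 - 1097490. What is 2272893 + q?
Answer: 7191859/4 ≈ 1.7980e+6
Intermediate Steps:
q = -1899713/4 (q = (-802223 - 1097490)/4 = (¼)*(-1899713) = -1899713/4 ≈ -4.7493e+5)
2272893 + q = 2272893 - 1899713/4 = 7191859/4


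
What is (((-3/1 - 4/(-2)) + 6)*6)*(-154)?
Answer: -4620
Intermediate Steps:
(((-3/1 - 4/(-2)) + 6)*6)*(-154) = (((-3*1 - 4*(-½)) + 6)*6)*(-154) = (((-3 + 2) + 6)*6)*(-154) = ((-1 + 6)*6)*(-154) = (5*6)*(-154) = 30*(-154) = -4620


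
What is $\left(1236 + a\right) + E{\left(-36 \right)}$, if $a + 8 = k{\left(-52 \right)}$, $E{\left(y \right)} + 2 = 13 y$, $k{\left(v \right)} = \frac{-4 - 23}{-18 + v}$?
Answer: $\frac{53087}{70} \approx 758.39$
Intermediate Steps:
$k{\left(v \right)} = - \frac{27}{-18 + v}$
$E{\left(y \right)} = -2 + 13 y$
$a = - \frac{533}{70}$ ($a = -8 - \frac{27}{-18 - 52} = -8 - \frac{27}{-70} = -8 - - \frac{27}{70} = -8 + \frac{27}{70} = - \frac{533}{70} \approx -7.6143$)
$\left(1236 + a\right) + E{\left(-36 \right)} = \left(1236 - \frac{533}{70}\right) + \left(-2 + 13 \left(-36\right)\right) = \frac{85987}{70} - 470 = \frac{53087}{70}$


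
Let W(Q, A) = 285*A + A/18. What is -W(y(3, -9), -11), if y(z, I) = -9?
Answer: 56441/18 ≈ 3135.6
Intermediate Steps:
W(Q, A) = 5131*A/18 (W(Q, A) = 285*A + A*(1/18) = 285*A + A/18 = 5131*A/18)
-W(y(3, -9), -11) = -5131*(-11)/18 = -1*(-56441/18) = 56441/18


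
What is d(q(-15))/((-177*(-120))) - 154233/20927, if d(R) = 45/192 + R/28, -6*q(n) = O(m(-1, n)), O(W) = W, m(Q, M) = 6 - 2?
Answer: -4402815666139/597393861120 ≈ -7.3700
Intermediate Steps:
m(Q, M) = 4
q(n) = -2/3 (q(n) = -1/6*4 = -2/3)
d(R) = 15/64 + R/28 (d(R) = 45*(1/192) + R*(1/28) = 15/64 + R/28)
d(q(-15))/((-177*(-120))) - 154233/20927 = (15/64 + (1/28)*(-2/3))/((-177*(-120))) - 154233/20927 = (15/64 - 1/42)/21240 - 154233*1/20927 = (283/1344)*(1/21240) - 154233/20927 = 283/28546560 - 154233/20927 = -4402815666139/597393861120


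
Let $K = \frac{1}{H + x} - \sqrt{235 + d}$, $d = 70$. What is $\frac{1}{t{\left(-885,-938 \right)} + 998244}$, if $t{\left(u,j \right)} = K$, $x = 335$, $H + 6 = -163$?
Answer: $\frac{5501522366}{5491861724186089} + \frac{27556 \sqrt{305}}{27459308620930445} \approx 1.0018 \cdot 10^{-6}$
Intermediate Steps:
$H = -169$ ($H = -6 - 163 = -169$)
$K = \frac{1}{166} - \sqrt{305}$ ($K = \frac{1}{-169 + 335} - \sqrt{235 + 70} = \frac{1}{166} - \sqrt{305} \approx -17.458$)
$t{\left(u,j \right)} = \frac{1}{166} - \sqrt{305}$
$\frac{1}{t{\left(-885,-938 \right)} + 998244} = \frac{1}{\left(\frac{1}{166} - \sqrt{305}\right) + 998244} = \frac{1}{\frac{165708505}{166} - \sqrt{305}}$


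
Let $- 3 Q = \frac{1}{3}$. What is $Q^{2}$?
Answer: $\frac{1}{81} \approx 0.012346$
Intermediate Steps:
$Q = - \frac{1}{9}$ ($Q = - \frac{1}{3 \cdot 3} = \left(- \frac{1}{3}\right) \frac{1}{3} = - \frac{1}{9} \approx -0.11111$)
$Q^{2} = \left(- \frac{1}{9}\right)^{2} = \frac{1}{81}$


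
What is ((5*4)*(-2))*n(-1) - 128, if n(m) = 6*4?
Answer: -1088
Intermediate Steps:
n(m) = 24
((5*4)*(-2))*n(-1) - 128 = ((5*4)*(-2))*24 - 128 = (20*(-2))*24 - 128 = -40*24 - 128 = -960 - 128 = -1088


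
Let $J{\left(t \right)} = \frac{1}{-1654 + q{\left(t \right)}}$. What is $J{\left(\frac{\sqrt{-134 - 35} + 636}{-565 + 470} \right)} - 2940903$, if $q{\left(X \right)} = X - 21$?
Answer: $- \frac{15012473007614033}{5104715458} + \frac{247 i}{5104715458} \approx -2.9409 \cdot 10^{6} + 4.8387 \cdot 10^{-8} i$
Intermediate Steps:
$q{\left(X \right)} = -21 + X$ ($q{\left(X \right)} = X - 21 = -21 + X$)
$J{\left(t \right)} = \frac{1}{-1675 + t}$ ($J{\left(t \right)} = \frac{1}{-1654 + \left(-21 + t\right)} = \frac{1}{-1675 + t}$)
$J{\left(\frac{\sqrt{-134 - 35} + 636}{-565 + 470} \right)} - 2940903 = \frac{1}{-1675 + \frac{\sqrt{-134 - 35} + 636}{-565 + 470}} - 2940903 = \frac{1}{-1675 + \frac{\sqrt{-169} + 636}{-95}} - 2940903 = \frac{1}{-1675 + \left(13 i + 636\right) \left(- \frac{1}{95}\right)} - 2940903 = \frac{1}{-1675 + \left(636 + 13 i\right) \left(- \frac{1}{95}\right)} - 2940903 = \frac{1}{-1675 - \left(\frac{636}{95} + \frac{13 i}{95}\right)} - 2940903 = \frac{1}{- \frac{159761}{95} - \frac{13 i}{95}} - 2940903 = \frac{1805 \left(- \frac{159761}{95} + \frac{13 i}{95}\right)}{5104715458} - 2940903 = -2940903 + \frac{1805 \left(- \frac{159761}{95} + \frac{13 i}{95}\right)}{5104715458}$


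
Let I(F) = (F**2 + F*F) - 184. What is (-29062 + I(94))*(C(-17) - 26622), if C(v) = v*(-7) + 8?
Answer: 306653130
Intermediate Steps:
I(F) = -184 + 2*F**2 (I(F) = (F**2 + F**2) - 184 = 2*F**2 - 184 = -184 + 2*F**2)
C(v) = 8 - 7*v (C(v) = -7*v + 8 = 8 - 7*v)
(-29062 + I(94))*(C(-17) - 26622) = (-29062 + (-184 + 2*94**2))*((8 - 7*(-17)) - 26622) = (-29062 + (-184 + 2*8836))*((8 + 119) - 26622) = (-29062 + (-184 + 17672))*(127 - 26622) = (-29062 + 17488)*(-26495) = -11574*(-26495) = 306653130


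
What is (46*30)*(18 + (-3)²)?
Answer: 37260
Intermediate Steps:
(46*30)*(18 + (-3)²) = 1380*(18 + 9) = 1380*27 = 37260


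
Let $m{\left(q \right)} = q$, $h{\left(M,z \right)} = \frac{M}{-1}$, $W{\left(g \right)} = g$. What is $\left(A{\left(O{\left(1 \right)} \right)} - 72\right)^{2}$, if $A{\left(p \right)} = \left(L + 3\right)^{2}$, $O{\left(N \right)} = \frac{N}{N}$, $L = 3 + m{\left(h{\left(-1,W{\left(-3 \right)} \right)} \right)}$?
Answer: $529$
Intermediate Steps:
$h{\left(M,z \right)} = - M$ ($h{\left(M,z \right)} = M \left(-1\right) = - M$)
$L = 4$ ($L = 3 - -1 = 3 + 1 = 4$)
$O{\left(N \right)} = 1$
$A{\left(p \right)} = 49$ ($A{\left(p \right)} = \left(4 + 3\right)^{2} = 7^{2} = 49$)
$\left(A{\left(O{\left(1 \right)} \right)} - 72\right)^{2} = \left(49 - 72\right)^{2} = \left(-23\right)^{2} = 529$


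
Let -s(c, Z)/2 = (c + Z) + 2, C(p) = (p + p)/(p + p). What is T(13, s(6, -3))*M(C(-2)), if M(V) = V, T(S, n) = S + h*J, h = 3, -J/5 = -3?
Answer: 58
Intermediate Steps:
J = 15 (J = -5*(-3) = 15)
C(p) = 1 (C(p) = (2*p)/((2*p)) = (2*p)*(1/(2*p)) = 1)
s(c, Z) = -4 - 2*Z - 2*c (s(c, Z) = -2*((c + Z) + 2) = -2*((Z + c) + 2) = -2*(2 + Z + c) = -4 - 2*Z - 2*c)
T(S, n) = 45 + S (T(S, n) = S + 3*15 = S + 45 = 45 + S)
T(13, s(6, -3))*M(C(-2)) = (45 + 13)*1 = 58*1 = 58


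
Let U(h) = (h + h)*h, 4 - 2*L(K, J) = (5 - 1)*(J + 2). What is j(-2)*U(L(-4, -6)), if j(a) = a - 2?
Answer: -800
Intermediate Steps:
j(a) = -2 + a
L(K, J) = -2 - 2*J (L(K, J) = 2 - (5 - 1)*(J + 2)/2 = 2 - 2*(2 + J) = 2 - (8 + 4*J)/2 = 2 + (-4 - 2*J) = -2 - 2*J)
U(h) = 2*h² (U(h) = (2*h)*h = 2*h²)
j(-2)*U(L(-4, -6)) = (-2 - 2)*(2*(-2 - 2*(-6))²) = -8*(-2 + 12)² = -8*10² = -8*100 = -4*200 = -800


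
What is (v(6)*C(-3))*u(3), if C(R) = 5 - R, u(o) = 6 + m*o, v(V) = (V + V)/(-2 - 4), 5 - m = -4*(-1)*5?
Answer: 624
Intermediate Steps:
m = -15 (m = 5 - (-4*(-1))*5 = 5 - 4*5 = 5 - 1*20 = 5 - 20 = -15)
v(V) = -V/3 (v(V) = (2*V)/(-6) = (2*V)*(-⅙) = -V/3)
u(o) = 6 - 15*o
(v(6)*C(-3))*u(3) = ((-⅓*6)*(5 - 1*(-3)))*(6 - 15*3) = (-2*(5 + 3))*(6 - 45) = -2*8*(-39) = -16*(-39) = 624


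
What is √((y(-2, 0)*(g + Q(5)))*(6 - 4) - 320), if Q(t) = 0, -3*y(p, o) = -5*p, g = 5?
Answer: 2*I*√795/3 ≈ 18.797*I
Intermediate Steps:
y(p, o) = 5*p/3 (y(p, o) = -(-5)*p/3 = 5*p/3)
√((y(-2, 0)*(g + Q(5)))*(6 - 4) - 320) = √((((5/3)*(-2))*(5 + 0))*(6 - 4) - 320) = √(-10/3*5*2 - 320) = √(-50/3*2 - 320) = √(-100/3 - 320) = √(-1060/3) = 2*I*√795/3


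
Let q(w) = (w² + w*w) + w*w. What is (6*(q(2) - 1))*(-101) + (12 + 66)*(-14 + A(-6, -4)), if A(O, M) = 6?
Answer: -7290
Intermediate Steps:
q(w) = 3*w² (q(w) = (w² + w²) + w² = 2*w² + w² = 3*w²)
(6*(q(2) - 1))*(-101) + (12 + 66)*(-14 + A(-6, -4)) = (6*(3*2² - 1))*(-101) + (12 + 66)*(-14 + 6) = (6*(3*4 - 1))*(-101) + 78*(-8) = (6*(12 - 1))*(-101) - 624 = (6*11)*(-101) - 624 = 66*(-101) - 624 = -6666 - 624 = -7290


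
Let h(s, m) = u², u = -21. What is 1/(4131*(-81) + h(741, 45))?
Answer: -1/334170 ≈ -2.9925e-6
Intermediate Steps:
h(s, m) = 441 (h(s, m) = (-21)² = 441)
1/(4131*(-81) + h(741, 45)) = 1/(4131*(-81) + 441) = 1/(-334611 + 441) = 1/(-334170) = -1/334170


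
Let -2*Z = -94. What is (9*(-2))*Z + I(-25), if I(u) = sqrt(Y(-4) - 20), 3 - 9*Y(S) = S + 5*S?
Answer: -846 + I*sqrt(17) ≈ -846.0 + 4.1231*I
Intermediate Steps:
Y(S) = 1/3 - 2*S/3 (Y(S) = 1/3 - (S + 5*S)/9 = 1/3 - 2*S/3)
Z = 47 (Z = -1/2*(-94) = 47)
I(u) = I*sqrt(17) (I(u) = sqrt((1/3 - 2/3*(-4)) - 20) = sqrt((1/3 + 8/3) - 20) = sqrt(3 - 20) = sqrt(-17) = I*sqrt(17))
(9*(-2))*Z + I(-25) = (9*(-2))*47 + I*sqrt(17) = -18*47 + I*sqrt(17) = -846 + I*sqrt(17)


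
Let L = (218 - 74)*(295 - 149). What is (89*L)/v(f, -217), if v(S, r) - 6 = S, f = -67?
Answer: -1871136/61 ≈ -30674.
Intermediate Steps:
v(S, r) = 6 + S
L = 21024 (L = 144*146 = 21024)
(89*L)/v(f, -217) = (89*21024)/(6 - 67) = 1871136/(-61) = 1871136*(-1/61) = -1871136/61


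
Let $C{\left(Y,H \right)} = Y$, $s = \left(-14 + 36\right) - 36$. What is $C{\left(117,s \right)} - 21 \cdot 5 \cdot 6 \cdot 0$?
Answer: $117$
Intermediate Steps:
$s = -14$ ($s = 22 - 36 = -14$)
$C{\left(117,s \right)} - 21 \cdot 5 \cdot 6 \cdot 0 = 117 - 21 \cdot 5 \cdot 6 \cdot 0 = 117 - 21 \cdot 30 \cdot 0 = 117 - 630 \cdot 0 = 117 - 0 = 117 + 0 = 117$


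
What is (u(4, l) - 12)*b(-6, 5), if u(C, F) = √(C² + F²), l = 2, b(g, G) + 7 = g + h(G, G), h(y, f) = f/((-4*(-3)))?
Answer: 151 - 151*√5/6 ≈ 94.726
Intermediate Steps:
h(y, f) = f/12
b(g, G) = -7 + g + G/12 (b(g, G) = -7 + (g + G/12) = -7 + g + G/12)
(u(4, l) - 12)*b(-6, 5) = (√(4² + 2²) - 12)*(-7 - 6 + (1/12)*5) = (√(16 + 4) - 12)*(-7 - 6 + 5/12) = (√20 - 12)*(-151/12) = (2*√5 - 12)*(-151/12) = (-12 + 2*√5)*(-151/12) = 151 - 151*√5/6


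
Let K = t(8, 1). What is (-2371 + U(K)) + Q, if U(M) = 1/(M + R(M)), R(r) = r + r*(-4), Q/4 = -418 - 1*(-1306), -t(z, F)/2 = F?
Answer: 4725/4 ≈ 1181.3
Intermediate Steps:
t(z, F) = -2*F
K = -2 (K = -2*1 = -2)
Q = 3552 (Q = 4*(-418 - 1*(-1306)) = 4*(-418 + 1306) = 4*888 = 3552)
R(r) = -3*r (R(r) = r - 4*r = -3*r)
U(M) = -1/(2*M) (U(M) = 1/(M - 3*M) = 1/(-2*M) = -1/(2*M))
(-2371 + U(K)) + Q = (-2371 - ½/(-2)) + 3552 = (-2371 - ½*(-½)) + 3552 = (-2371 + ¼) + 3552 = -9483/4 + 3552 = 4725/4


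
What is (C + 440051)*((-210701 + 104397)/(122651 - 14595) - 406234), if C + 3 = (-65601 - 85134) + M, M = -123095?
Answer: -70156985629836/1039 ≈ -6.7524e+10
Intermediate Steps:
C = -273833 (C = -3 + ((-65601 - 85134) - 123095) = -3 + (-150735 - 123095) = -3 - 273830 = -273833)
(C + 440051)*((-210701 + 104397)/(122651 - 14595) - 406234) = (-273833 + 440051)*((-210701 + 104397)/(122651 - 14595) - 406234) = 166218*(-106304/108056 - 406234) = 166218*(-106304*1/108056 - 406234) = 166218*(-13288/13507 - 406234) = 166218*(-5487015926/13507) = -70156985629836/1039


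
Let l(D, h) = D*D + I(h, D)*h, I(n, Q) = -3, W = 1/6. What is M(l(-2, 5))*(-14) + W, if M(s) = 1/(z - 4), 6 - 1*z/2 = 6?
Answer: 11/3 ≈ 3.6667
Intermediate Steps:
z = 0 (z = 12 - 2*6 = 12 - 12 = 0)
W = ⅙ ≈ 0.16667
l(D, h) = D² - 3*h (l(D, h) = D*D - 3*h = D² - 3*h)
M(s) = -¼ (M(s) = 1/(0 - 4) = 1/(-4) = -¼)
M(l(-2, 5))*(-14) + W = -¼*(-14) + ⅙ = 7/2 + ⅙ = 11/3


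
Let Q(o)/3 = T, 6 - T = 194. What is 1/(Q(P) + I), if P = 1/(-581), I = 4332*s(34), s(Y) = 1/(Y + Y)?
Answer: -17/8505 ≈ -0.0019988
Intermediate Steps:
T = -188 (T = 6 - 1*194 = 6 - 194 = -188)
s(Y) = 1/(2*Y)
I = 1083/17 (I = 4332*((½)/34) = 4332*((½)*(1/34)) = 4332*(1/68) = 1083/17 ≈ 63.706)
P = -1/581 ≈ -0.0017212
Q(o) = -564 (Q(o) = 3*(-188) = -564)
1/(Q(P) + I) = 1/(-564 + 1083/17) = 1/(-8505/17) = -17/8505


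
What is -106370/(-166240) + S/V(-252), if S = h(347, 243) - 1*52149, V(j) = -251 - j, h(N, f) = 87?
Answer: -865468051/16624 ≈ -52061.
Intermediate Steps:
S = -52062 (S = 87 - 1*52149 = 87 - 52149 = -52062)
-106370/(-166240) + S/V(-252) = -106370/(-166240) - 52062/(-251 - 1*(-252)) = -106370*(-1/166240) - 52062/(-251 + 252) = 10637/16624 - 52062/1 = 10637/16624 - 52062*1 = 10637/16624 - 52062 = -865468051/16624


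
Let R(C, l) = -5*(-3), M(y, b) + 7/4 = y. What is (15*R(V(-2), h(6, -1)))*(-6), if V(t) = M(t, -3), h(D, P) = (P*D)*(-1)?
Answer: -1350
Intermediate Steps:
h(D, P) = -D*P (h(D, P) = (D*P)*(-1) = -D*P)
M(y, b) = -7/4 + y
V(t) = -7/4 + t
R(C, l) = 15
(15*R(V(-2), h(6, -1)))*(-6) = (15*15)*(-6) = 225*(-6) = -1350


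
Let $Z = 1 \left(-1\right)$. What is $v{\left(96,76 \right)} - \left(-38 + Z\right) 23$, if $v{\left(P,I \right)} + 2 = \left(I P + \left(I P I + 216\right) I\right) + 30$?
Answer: $42166333$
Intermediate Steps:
$Z = -1$
$v{\left(P,I \right)} = 28 + I P + I \left(216 + P I^{2}\right)$ ($v{\left(P,I \right)} = -2 + \left(\left(I P + \left(I P I + 216\right) I\right) + 30\right) = -2 + \left(\left(I P + \left(P I^{2} + 216\right) I\right) + 30\right) = -2 + \left(\left(I P + \left(216 + P I^{2}\right) I\right) + 30\right) = -2 + \left(\left(I P + I \left(216 + P I^{2}\right)\right) + 30\right) = -2 + \left(30 + I P + I \left(216 + P I^{2}\right)\right) = 28 + I P + I \left(216 + P I^{2}\right)$)
$v{\left(96,76 \right)} - \left(-38 + Z\right) 23 = \left(28 + 216 \cdot 76 + 76 \cdot 96 + 96 \cdot 76^{3}\right) - \left(-38 - 1\right) 23 = \left(28 + 16416 + 7296 + 96 \cdot 438976\right) - \left(-39\right) 23 = \left(28 + 16416 + 7296 + 42141696\right) - -897 = 42165436 + 897 = 42166333$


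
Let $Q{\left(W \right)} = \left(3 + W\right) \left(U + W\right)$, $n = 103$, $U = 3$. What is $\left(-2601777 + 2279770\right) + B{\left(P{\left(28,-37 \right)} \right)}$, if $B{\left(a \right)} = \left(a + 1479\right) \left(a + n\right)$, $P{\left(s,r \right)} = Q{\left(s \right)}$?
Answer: $2274153$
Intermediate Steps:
$Q{\left(W \right)} = \left(3 + W\right)^{2}$ ($Q{\left(W \right)} = \left(3 + W\right) \left(3 + W\right) = \left(3 + W\right)^{2}$)
$P{\left(s,r \right)} = 9 + s^{2} + 6 s$
$B{\left(a \right)} = \left(103 + a\right) \left(1479 + a\right)$ ($B{\left(a \right)} = \left(a + 1479\right) \left(a + 103\right) = \left(1479 + a\right) \left(103 + a\right) = \left(103 + a\right) \left(1479 + a\right)$)
$\left(-2601777 + 2279770\right) + B{\left(P{\left(28,-37 \right)} \right)} = \left(-2601777 + 2279770\right) + \left(152337 + \left(9 + 28^{2} + 6 \cdot 28\right)^{2} + 1582 \left(9 + 28^{2} + 6 \cdot 28\right)\right) = -322007 + \left(152337 + \left(9 + 784 + 168\right)^{2} + 1582 \left(9 + 784 + 168\right)\right) = -322007 + \left(152337 + 961^{2} + 1582 \cdot 961\right) = -322007 + \left(152337 + 923521 + 1520302\right) = -322007 + 2596160 = 2274153$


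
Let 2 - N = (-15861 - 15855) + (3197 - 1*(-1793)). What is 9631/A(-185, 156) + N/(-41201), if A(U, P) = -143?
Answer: -400628935/5891743 ≈ -67.998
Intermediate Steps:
N = 26728 (N = 2 - ((-15861 - 15855) + (3197 - 1*(-1793))) = 2 - (-31716 + (3197 + 1793)) = 2 - (-31716 + 4990) = 2 - 1*(-26726) = 2 + 26726 = 26728)
9631/A(-185, 156) + N/(-41201) = 9631/(-143) + 26728/(-41201) = 9631*(-1/143) + 26728*(-1/41201) = -9631/143 - 26728/41201 = -400628935/5891743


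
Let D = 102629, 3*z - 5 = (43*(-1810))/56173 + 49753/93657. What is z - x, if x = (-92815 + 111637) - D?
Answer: 1322746349087545/15782983983 ≈ 83808.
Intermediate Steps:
z = 21810424264/15782983983 (z = 5/3 + ((43*(-1810))/56173 + 49753/93657)/3 = 5/3 + (-77830*1/56173 + 49753*(1/93657))/3 = 5/3 + (-77830/56173 + 49753/93657)/3 = 5/3 + (⅓)*(-4494549041/5260994661) = 5/3 - 4494549041/15782983983 = 21810424264/15782983983 ≈ 1.3819)
x = -83807 (x = (-92815 + 111637) - 1*102629 = 18822 - 102629 = -83807)
z - x = 21810424264/15782983983 - 1*(-83807) = 21810424264/15782983983 + 83807 = 1322746349087545/15782983983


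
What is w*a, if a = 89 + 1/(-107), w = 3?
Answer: 28566/107 ≈ 266.97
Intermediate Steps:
a = 9522/107 (a = 89 - 1/107 = 9522/107 ≈ 88.991)
w*a = 3*(9522/107) = 28566/107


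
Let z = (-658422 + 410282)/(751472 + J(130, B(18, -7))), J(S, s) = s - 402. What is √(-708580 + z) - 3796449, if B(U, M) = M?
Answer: -3796449 + 2*I*√99926766963051710/751063 ≈ -3.7964e+6 + 841.77*I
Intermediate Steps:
J(S, s) = -402 + s
z = -248140/751063 (z = (-658422 + 410282)/(751472 + (-402 - 7)) = -248140/(751472 - 409) = -248140/751063 ≈ -0.33039)
√(-708580 + z) - 3796449 = √(-708580 - 248140/751063) - 3796449 = √(-532188468680/751063) - 3796449 = 2*I*√99926766963051710/751063 - 3796449 = -3796449 + 2*I*√99926766963051710/751063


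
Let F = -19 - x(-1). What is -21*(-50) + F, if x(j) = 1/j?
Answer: 1032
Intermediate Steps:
F = -18 (F = -19 - 1/(-1) = -19 - 1*(-1) = -19 + 1 = -18)
-21*(-50) + F = -21*(-50) - 18 = 1050 - 18 = 1032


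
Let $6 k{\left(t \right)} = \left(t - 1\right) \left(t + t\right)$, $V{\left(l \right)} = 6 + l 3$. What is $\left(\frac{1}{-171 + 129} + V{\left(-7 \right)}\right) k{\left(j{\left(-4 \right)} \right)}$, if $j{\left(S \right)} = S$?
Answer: $- \frac{6310}{63} \approx -100.16$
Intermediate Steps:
$V{\left(l \right)} = 6 + 3 l$
$k{\left(t \right)} = \frac{t \left(-1 + t\right)}{3}$ ($k{\left(t \right)} = \frac{\left(t - 1\right) \left(t + t\right)}{6} = \frac{\left(-1 + t\right) 2 t}{6} = \frac{2 t \left(-1 + t\right)}{6} = \frac{t \left(-1 + t\right)}{3}$)
$\left(\frac{1}{-171 + 129} + V{\left(-7 \right)}\right) k{\left(j{\left(-4 \right)} \right)} = \left(\frac{1}{-171 + 129} + \left(6 + 3 \left(-7\right)\right)\right) \frac{1}{3} \left(-4\right) \left(-1 - 4\right) = \left(\frac{1}{-42} + \left(6 - 21\right)\right) \frac{1}{3} \left(-4\right) \left(-5\right) = \left(- \frac{1}{42} - 15\right) \frac{20}{3} = \left(- \frac{631}{42}\right) \frac{20}{3} = - \frac{6310}{63}$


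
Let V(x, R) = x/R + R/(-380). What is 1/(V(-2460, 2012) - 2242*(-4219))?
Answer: 47785/451997907996 ≈ 1.0572e-7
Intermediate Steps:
V(x, R) = -R/380 + x/R (V(x, R) = x/R + R*(-1/380) = x/R - R/380 = -R/380 + x/R)
1/(V(-2460, 2012) - 2242*(-4219)) = 1/((-1/380*2012 - 2460/2012) - 2242*(-4219)) = 1/((-503/95 - 2460*1/2012) + 9458998) = 1/((-503/95 - 615/503) + 9458998) = 1/(-311434/47785 + 9458998) = 1/(451997907996/47785) = 47785/451997907996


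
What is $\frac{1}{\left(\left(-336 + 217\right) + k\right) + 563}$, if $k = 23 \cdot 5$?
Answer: $\frac{1}{559} \approx 0.0017889$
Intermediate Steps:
$k = 115$
$\frac{1}{\left(\left(-336 + 217\right) + k\right) + 563} = \frac{1}{\left(\left(-336 + 217\right) + 115\right) + 563} = \frac{1}{\left(-119 + 115\right) + 563} = \frac{1}{-4 + 563} = \frac{1}{559}$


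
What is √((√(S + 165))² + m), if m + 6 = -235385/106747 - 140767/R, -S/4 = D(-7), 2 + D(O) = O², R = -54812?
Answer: I*√245091694071534029807/2925508282 ≈ 5.3513*I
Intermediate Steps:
D(O) = -2 + O²
S = -188 (S = -4*(-2 + (-7)²) = -4*(-2 + 49) = -4*47 = -188)
m = -32981567055/5851016564 (m = -6 + (-235385/106747 - 140767/(-54812)) = -6 + (-235385*1/106747 - 140767*(-1/54812)) = -6 + (-235385/106747 + 140767/54812) = -6 + 2124532329/5851016564 = -32981567055/5851016564 ≈ -5.6369)
√((√(S + 165))² + m) = √((√(-188 + 165))² - 32981567055/5851016564) = √((√(-23))² - 32981567055/5851016564) = √((I*√23)² - 32981567055/5851016564) = √(-23 - 32981567055/5851016564) = √(-167554948027/5851016564) = I*√245091694071534029807/2925508282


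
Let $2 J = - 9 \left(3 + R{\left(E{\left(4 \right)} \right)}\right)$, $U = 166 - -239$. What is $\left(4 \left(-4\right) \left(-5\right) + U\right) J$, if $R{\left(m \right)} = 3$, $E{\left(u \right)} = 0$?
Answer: $-13095$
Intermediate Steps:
$U = 405$ ($U = 166 + 239 = 405$)
$J = -27$ ($J = \frac{\left(-9\right) \left(3 + 3\right)}{2} = \frac{\left(-9\right) 6}{2} = \frac{1}{2} \left(-54\right) = -27$)
$\left(4 \left(-4\right) \left(-5\right) + U\right) J = \left(4 \left(-4\right) \left(-5\right) + 405\right) \left(-27\right) = \left(\left(-16\right) \left(-5\right) + 405\right) \left(-27\right) = \left(80 + 405\right) \left(-27\right) = 485 \left(-27\right) = -13095$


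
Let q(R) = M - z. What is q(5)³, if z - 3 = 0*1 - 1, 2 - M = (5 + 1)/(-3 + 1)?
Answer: 27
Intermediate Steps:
M = 5 (M = 2 - (5 + 1)/(-3 + 1) = 2 - 6/(-2) = 2 - 6*(-1)/2 = 2 - 1*(-3) = 2 + 3 = 5)
z = 2 (z = 3 + (0*1 - 1) = 3 + (0 - 1) = 3 - 1 = 2)
q(R) = 3 (q(R) = 5 - 1*2 = 5 - 2 = 3)
q(5)³ = 3³ = 27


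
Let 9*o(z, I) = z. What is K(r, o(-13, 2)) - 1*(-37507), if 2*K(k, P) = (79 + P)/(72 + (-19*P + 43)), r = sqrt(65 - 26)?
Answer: 48084323/1282 ≈ 37507.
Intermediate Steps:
o(z, I) = z/9
r = sqrt(39) ≈ 6.2450
K(k, P) = (79 + P)/(2*(115 - 19*P)) (K(k, P) = ((79 + P)/(72 + (-19*P + 43)))/2 = ((79 + P)/(72 + (43 - 19*P)))/2 = ((79 + P)/(115 - 19*P))/2 = (79 + P)/(2*(115 - 19*P)))
K(r, o(-13, 2)) - 1*(-37507) = (-79 - (-13)/9)/(2*(-115 + 19*((1/9)*(-13)))) - 1*(-37507) = (-79 - 1*(-13/9))/(2*(-115 + 19*(-13/9))) + 37507 = (-79 + 13/9)/(2*(-115 - 247/9)) + 37507 = (1/2)*(-698/9)/(-1282/9) + 37507 = (1/2)*(-9/1282)*(-698/9) + 37507 = 349/1282 + 37507 = 48084323/1282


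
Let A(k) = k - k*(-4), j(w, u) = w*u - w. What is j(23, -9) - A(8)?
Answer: -270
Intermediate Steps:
j(w, u) = -w + u*w (j(w, u) = u*w - w = -w + u*w)
A(k) = 5*k (A(k) = k + 4*k = 5*k)
j(23, -9) - A(8) = 23*(-1 - 9) - 5*8 = 23*(-10) - 1*40 = -230 - 40 = -270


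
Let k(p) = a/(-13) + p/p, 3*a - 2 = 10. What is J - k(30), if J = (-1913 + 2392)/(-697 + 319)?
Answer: -9629/4914 ≈ -1.9595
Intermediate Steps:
a = 4 (a = ⅔ + (⅓)*10 = ⅔ + 10/3 = 4)
J = -479/378 (J = 479/(-378) = 479*(-1/378) = -479/378 ≈ -1.2672)
k(p) = 9/13 (k(p) = 4/(-13) + p/p = 4*(-1/13) + 1 = -4/13 + 1 = 9/13)
J - k(30) = -479/378 - 1*9/13 = -479/378 - 9/13 = -9629/4914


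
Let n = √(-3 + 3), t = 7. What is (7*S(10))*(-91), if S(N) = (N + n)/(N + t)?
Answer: -6370/17 ≈ -374.71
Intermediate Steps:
n = 0 (n = √0 = 0)
S(N) = N/(7 + N) (S(N) = (N + 0)/(N + 7) = N/(7 + N))
(7*S(10))*(-91) = (7*(10/(7 + 10)))*(-91) = (7*(10/17))*(-91) = (70/17)*(-91) = -6370/17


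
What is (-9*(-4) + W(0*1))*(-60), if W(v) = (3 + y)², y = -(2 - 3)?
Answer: -3120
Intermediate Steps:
y = 1 (y = -1*(-1) = 1)
W(v) = 16 (W(v) = (3 + 1)² = 4² = 16)
(-9*(-4) + W(0*1))*(-60) = (-9*(-4) + 16)*(-60) = (36 + 16)*(-60) = 52*(-60) = -3120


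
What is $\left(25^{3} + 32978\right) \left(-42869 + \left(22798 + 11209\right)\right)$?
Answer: $-430719786$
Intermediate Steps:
$\left(25^{3} + 32978\right) \left(-42869 + \left(22798 + 11209\right)\right) = \left(15625 + 32978\right) \left(-42869 + 34007\right) = 48603 \left(-8862\right) = -430719786$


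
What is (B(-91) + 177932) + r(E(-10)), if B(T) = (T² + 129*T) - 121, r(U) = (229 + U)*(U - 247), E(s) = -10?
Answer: 118070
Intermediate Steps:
r(U) = (-247 + U)*(229 + U) (r(U) = (229 + U)*(-247 + U) = (-247 + U)*(229 + U))
B(T) = -121 + T² + 129*T
(B(-91) + 177932) + r(E(-10)) = ((-121 + (-91)² + 129*(-91)) + 177932) + (-56563 + (-10)² - 18*(-10)) = ((-121 + 8281 - 11739) + 177932) + (-56563 + 100 + 180) = (-3579 + 177932) - 56283 = 174353 - 56283 = 118070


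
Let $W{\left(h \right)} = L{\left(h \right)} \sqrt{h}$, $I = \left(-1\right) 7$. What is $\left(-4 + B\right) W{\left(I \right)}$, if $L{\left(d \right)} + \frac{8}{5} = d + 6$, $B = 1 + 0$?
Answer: $\frac{39 i \sqrt{7}}{5} \approx 20.637 i$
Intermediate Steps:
$B = 1$
$L{\left(d \right)} = \frac{22}{5} + d$ ($L{\left(d \right)} = - \frac{8}{5} + \left(d + 6\right) = - \frac{8}{5} + \left(6 + d\right) = \frac{22}{5} + d$)
$I = -7$
$W{\left(h \right)} = \sqrt{h} \left(\frac{22}{5} + h\right)$ ($W{\left(h \right)} = \left(\frac{22}{5} + h\right) \sqrt{h} = \sqrt{h} \left(\frac{22}{5} + h\right)$)
$\left(-4 + B\right) W{\left(I \right)} = \left(-4 + 1\right) \sqrt{-7} \left(\frac{22}{5} - 7\right) = - 3 i \sqrt{7} \left(- \frac{13}{5}\right) = - 3 \left(- \frac{13 i \sqrt{7}}{5}\right) = \frac{39 i \sqrt{7}}{5}$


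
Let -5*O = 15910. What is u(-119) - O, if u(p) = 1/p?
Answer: 378657/119 ≈ 3182.0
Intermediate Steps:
O = -3182 (O = -1/5*15910 = -3182)
u(-119) - O = 1/(-119) - 1*(-3182) = -1/119 + 3182 = 378657/119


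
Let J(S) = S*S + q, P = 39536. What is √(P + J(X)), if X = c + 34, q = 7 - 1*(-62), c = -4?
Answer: √40505 ≈ 201.26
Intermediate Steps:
q = 69 (q = 7 + 62 = 69)
X = 30 (X = -4 + 34 = 30)
J(S) = 69 + S² (J(S) = S*S + 69 = S² + 69 = 69 + S²)
√(P + J(X)) = √(39536 + (69 + 30²)) = √(39536 + (69 + 900)) = √(39536 + 969) = √40505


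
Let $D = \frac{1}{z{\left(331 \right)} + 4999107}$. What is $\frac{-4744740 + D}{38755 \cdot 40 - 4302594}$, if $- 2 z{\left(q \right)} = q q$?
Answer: $\frac{23459543717609}{13608734592641} \approx 1.7239$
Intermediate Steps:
$z{\left(q \right)} = - \frac{q^{2}}{2}$ ($z{\left(q \right)} = - \frac{q q}{2} = - \frac{q^{2}}{2}$)
$D = \frac{2}{9888653}$ ($D = \frac{1}{- \frac{331^{2}}{2} + 4999107} = \frac{1}{\left(- \frac{1}{2}\right) 109561 + 4999107} = \frac{1}{- \frac{109561}{2} + 4999107} = \frac{1}{\frac{9888653}{2}} = \frac{2}{9888653} \approx 2.0225 \cdot 10^{-7}$)
$\frac{-4744740 + D}{38755 \cdot 40 - 4302594} = \frac{-4744740 + \frac{2}{9888653}}{38755 \cdot 40 - 4302594} = - \frac{46919087435218}{9888653 \left(1550200 - 4302594\right)} = - \frac{46919087435218}{9888653 \left(-2752394\right)} = \left(- \frac{46919087435218}{9888653}\right) \left(- \frac{1}{2752394}\right) = \frac{23459543717609}{13608734592641}$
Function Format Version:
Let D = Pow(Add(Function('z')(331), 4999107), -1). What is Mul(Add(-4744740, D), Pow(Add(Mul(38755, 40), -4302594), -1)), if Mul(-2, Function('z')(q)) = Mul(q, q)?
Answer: Rational(23459543717609, 13608734592641) ≈ 1.7239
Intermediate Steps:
Function('z')(q) = Mul(Rational(-1, 2), Pow(q, 2)) (Function('z')(q) = Mul(Rational(-1, 2), Mul(q, q)) = Mul(Rational(-1, 2), Pow(q, 2)))
D = Rational(2, 9888653) (D = Pow(Add(Mul(Rational(-1, 2), Pow(331, 2)), 4999107), -1) = Pow(Add(Mul(Rational(-1, 2), 109561), 4999107), -1) = Pow(Add(Rational(-109561, 2), 4999107), -1) = Pow(Rational(9888653, 2), -1) = Rational(2, 9888653) ≈ 2.0225e-7)
Mul(Add(-4744740, D), Pow(Add(Mul(38755, 40), -4302594), -1)) = Mul(Add(-4744740, Rational(2, 9888653)), Pow(Add(Mul(38755, 40), -4302594), -1)) = Mul(Rational(-46919087435218, 9888653), Pow(Add(1550200, -4302594), -1)) = Mul(Rational(-46919087435218, 9888653), Pow(-2752394, -1)) = Mul(Rational(-46919087435218, 9888653), Rational(-1, 2752394)) = Rational(23459543717609, 13608734592641)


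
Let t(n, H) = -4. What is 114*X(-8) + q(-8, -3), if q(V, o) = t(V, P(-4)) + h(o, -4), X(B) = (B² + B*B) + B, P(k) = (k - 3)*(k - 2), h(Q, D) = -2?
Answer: 13674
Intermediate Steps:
P(k) = (-3 + k)*(-2 + k)
X(B) = B + 2*B² (X(B) = (B² + B²) + B = 2*B² + B = B + 2*B²)
q(V, o) = -6 (q(V, o) = -4 - 2 = -6)
114*X(-8) + q(-8, -3) = 114*(-8*(1 + 2*(-8))) - 6 = 114*(-8*(1 - 16)) - 6 = 114*(-8*(-15)) - 6 = 114*120 - 6 = 13680 - 6 = 13674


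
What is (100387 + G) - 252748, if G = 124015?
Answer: -28346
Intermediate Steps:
(100387 + G) - 252748 = (100387 + 124015) - 252748 = 224402 - 252748 = -28346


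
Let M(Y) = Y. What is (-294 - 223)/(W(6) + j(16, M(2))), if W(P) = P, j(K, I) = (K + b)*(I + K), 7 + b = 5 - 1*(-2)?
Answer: -517/294 ≈ -1.7585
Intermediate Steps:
b = 0 (b = -7 + (5 - 1*(-2)) = -7 + (5 + 2) = -7 + 7 = 0)
j(K, I) = K*(I + K) (j(K, I) = (K + 0)*(I + K) = K*(I + K))
(-294 - 223)/(W(6) + j(16, M(2))) = (-294 - 223)/(6 + 16*(2 + 16)) = -517/(6 + 16*18) = -517/(6 + 288) = -517/294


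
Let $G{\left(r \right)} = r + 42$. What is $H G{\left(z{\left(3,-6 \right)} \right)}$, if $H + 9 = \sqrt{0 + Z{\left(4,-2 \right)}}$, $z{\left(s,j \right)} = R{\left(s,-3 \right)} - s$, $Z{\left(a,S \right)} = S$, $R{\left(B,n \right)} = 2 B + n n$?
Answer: $-486 + 54 i \sqrt{2} \approx -486.0 + 76.368 i$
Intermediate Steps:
$R{\left(B,n \right)} = n^{2} + 2 B$ ($R{\left(B,n \right)} = 2 B + n^{2} = n^{2} + 2 B$)
$z{\left(s,j \right)} = 9 + s$ ($z{\left(s,j \right)} = \left(\left(-3\right)^{2} + 2 s\right) - s = \left(9 + 2 s\right) - s = 9 + s$)
$G{\left(r \right)} = 42 + r$
$H = -9 + i \sqrt{2}$ ($H = -9 + \sqrt{0 - 2} = -9 + \sqrt{-2} = -9 + i \sqrt{2} \approx -9.0 + 1.4142 i$)
$H G{\left(z{\left(3,-6 \right)} \right)} = \left(-9 + i \sqrt{2}\right) \left(42 + \left(9 + 3\right)\right) = \left(-9 + i \sqrt{2}\right) \left(42 + 12\right) = \left(-9 + i \sqrt{2}\right) 54 = -486 + 54 i \sqrt{2}$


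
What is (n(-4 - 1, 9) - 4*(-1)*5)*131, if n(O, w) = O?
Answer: 1965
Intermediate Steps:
(n(-4 - 1, 9) - 4*(-1)*5)*131 = ((-4 - 1) - 4*(-1)*5)*131 = (-5 + 4*5)*131 = (-5 + 20)*131 = 15*131 = 1965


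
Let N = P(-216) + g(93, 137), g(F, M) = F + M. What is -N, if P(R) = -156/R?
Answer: -4153/18 ≈ -230.72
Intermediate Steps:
N = 4153/18 (N = -156/(-216) + (93 + 137) = -156*(-1/216) + 230 = 13/18 + 230 = 4153/18 ≈ 230.72)
-N = -1*4153/18 = -4153/18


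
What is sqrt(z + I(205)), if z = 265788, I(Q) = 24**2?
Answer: 42*sqrt(151) ≈ 516.10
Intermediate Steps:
I(Q) = 576
sqrt(z + I(205)) = sqrt(265788 + 576) = sqrt(266364) = 42*sqrt(151)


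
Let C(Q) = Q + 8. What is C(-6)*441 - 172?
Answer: 710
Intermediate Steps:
C(Q) = 8 + Q
C(-6)*441 - 172 = (8 - 6)*441 - 172 = 2*441 - 172 = 882 - 172 = 710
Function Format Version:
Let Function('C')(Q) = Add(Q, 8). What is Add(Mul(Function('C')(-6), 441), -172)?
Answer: 710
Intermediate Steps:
Function('C')(Q) = Add(8, Q)
Add(Mul(Function('C')(-6), 441), -172) = Add(Mul(Add(8, -6), 441), -172) = Add(Mul(2, 441), -172) = Add(882, -172) = 710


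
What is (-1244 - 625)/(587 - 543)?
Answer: -1869/44 ≈ -42.477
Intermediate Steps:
(-1244 - 625)/(587 - 543) = -1869/44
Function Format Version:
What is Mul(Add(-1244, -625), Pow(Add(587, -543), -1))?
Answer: Rational(-1869, 44) ≈ -42.477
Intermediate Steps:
Mul(Add(-1244, -625), Pow(Add(587, -543), -1)) = Mul(-1869, Pow(44, -1)) = Mul(-1869, Rational(1, 44)) = Rational(-1869, 44)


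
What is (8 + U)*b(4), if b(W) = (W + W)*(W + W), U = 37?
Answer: 2880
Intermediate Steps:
b(W) = 4*W² (b(W) = (2*W)*(2*W) = 4*W²)
(8 + U)*b(4) = (8 + 37)*(4*4²) = 45*(4*16) = 45*64 = 2880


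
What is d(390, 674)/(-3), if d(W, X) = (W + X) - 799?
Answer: -265/3 ≈ -88.333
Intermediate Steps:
d(W, X) = -799 + W + X
d(390, 674)/(-3) = (-799 + 390 + 674)/(-3) = -⅓*265 = -265/3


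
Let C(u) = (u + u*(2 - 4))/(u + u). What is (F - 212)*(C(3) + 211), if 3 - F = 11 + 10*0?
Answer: -46310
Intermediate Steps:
C(u) = -1/2 (C(u) = (u + u*(-2))/((2*u)) = (u - 2*u)*(1/(2*u)) = (-u)*(1/(2*u)) = -1/2)
F = -8 (F = 3 - (11 + 10*0) = 3 - (11 + 0) = 3 - 1*11 = 3 - 11 = -8)
(F - 212)*(C(3) + 211) = (-8 - 212)*(-1/2 + 211) = -220*421/2 = -46310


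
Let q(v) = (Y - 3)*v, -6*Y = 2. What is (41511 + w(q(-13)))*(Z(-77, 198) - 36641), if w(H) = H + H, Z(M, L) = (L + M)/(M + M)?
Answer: -21338979035/14 ≈ -1.5242e+9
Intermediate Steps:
Y = -⅓ (Y = -⅙*2 = -⅓ ≈ -0.33333)
q(v) = -10*v/3 (q(v) = (-⅓ - 3)*v = -10*v/3)
Z(M, L) = (L + M)/(2*M) (Z(M, L) = (L + M)/((2*M)) = (L + M)*(1/(2*M)) = (L + M)/(2*M))
w(H) = 2*H
(41511 + w(q(-13)))*(Z(-77, 198) - 36641) = (41511 + 2*(-10/3*(-13)))*((½)*(198 - 77)/(-77) - 36641) = (41511 + 2*(130/3))*((½)*(-1/77)*121 - 36641) = (41511 + 260/3)*(-11/14 - 36641) = (124793/3)*(-512985/14) = -21338979035/14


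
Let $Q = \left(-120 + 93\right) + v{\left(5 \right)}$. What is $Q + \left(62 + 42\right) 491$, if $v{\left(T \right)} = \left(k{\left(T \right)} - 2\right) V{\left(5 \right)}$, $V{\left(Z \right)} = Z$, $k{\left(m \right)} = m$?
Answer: $51052$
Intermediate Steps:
$v{\left(T \right)} = -10 + 5 T$ ($v{\left(T \right)} = \left(T - 2\right) 5 = \left(-2 + T\right) 5 = -10 + 5 T$)
$Q = -12$ ($Q = \left(-120 + 93\right) + \left(-10 + 5 \cdot 5\right) = -27 + \left(-10 + 25\right) = -27 + 15 = -12$)
$Q + \left(62 + 42\right) 491 = -12 + \left(62 + 42\right) 491 = -12 + 104 \cdot 491 = -12 + 51064 = 51052$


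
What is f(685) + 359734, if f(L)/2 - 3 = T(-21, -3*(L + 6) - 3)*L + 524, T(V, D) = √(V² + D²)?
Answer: 360788 + 4110*√478913 ≈ 3.2051e+6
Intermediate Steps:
T(V, D) = √(D² + V²)
f(L) = 1054 + 2*L*√(441 + (-21 - 3*L)²) (f(L) = 6 + 2*(√((-3*(L + 6) - 3)² + (-21)²)*L + 524) = 6 + 2*(√((-3*(6 + L) - 3)² + 441)*L + 524) = 6 + 2*(√(((-18 - 3*L) - 3)² + 441)*L + 524) = 6 + 2*(√((-21 - 3*L)² + 441)*L + 524) = 6 + 2*(√(441 + (-21 - 3*L)²)*L + 524) = 6 + 2*(L*√(441 + (-21 - 3*L)²) + 524) = 6 + 2*(524 + L*√(441 + (-21 - 3*L)²)) = 6 + (1048 + 2*L*√(441 + (-21 - 3*L)²)) = 1054 + 2*L*√(441 + (-21 - 3*L)²))
f(685) + 359734 = (1054 + 6*685*√(49 + (7 + 685)²)) + 359734 = (1054 + 6*685*√(49 + 692²)) + 359734 = (1054 + 6*685*√(49 + 478864)) + 359734 = (1054 + 6*685*√478913) + 359734 = (1054 + 4110*√478913) + 359734 = 360788 + 4110*√478913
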